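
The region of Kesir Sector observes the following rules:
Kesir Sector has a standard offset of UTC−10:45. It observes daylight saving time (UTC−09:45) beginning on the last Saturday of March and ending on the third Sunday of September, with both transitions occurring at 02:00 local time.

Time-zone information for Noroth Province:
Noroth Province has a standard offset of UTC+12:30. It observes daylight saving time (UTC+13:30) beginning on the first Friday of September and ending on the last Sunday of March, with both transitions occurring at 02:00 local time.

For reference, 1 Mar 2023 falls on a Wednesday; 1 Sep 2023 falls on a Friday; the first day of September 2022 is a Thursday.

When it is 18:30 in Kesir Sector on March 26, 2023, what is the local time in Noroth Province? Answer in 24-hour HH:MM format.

1 March 2023 is a Wednesday, so Saturdays fall on 4, 11, 18, 25; the last is March 25.
1 September 2023 is a Friday, so the first Sunday is September 3 and the third is September 17.
March 26, 2023 falls between 25 March and 17 September, so daylight saving is in effect and Kesir Sector is at UTC−09:45.
18:30 Kesir Sector + 9h45m = 04:15 UTC (rolling into the next day, 27 March 2023).
1 September 2022 is a Thursday, so the first Friday is September 2.
1 March 2023 is a Wednesday, so Sundays fall on 5, 12, 19, 26; the last is March 26.
At the standard offset (UTC+12:30), 04:15 UTC + 12h30m = 16:45 Noroth Province standard time.
The standard-time date in Noroth Province, March 27, 2023, is outside the daylight-saving period (2 September 2022 – 26 March 2023), so Noroth Province is on standard time, UTC+12:30.
04:15 UTC + 12h30m = 16:45 Noroth Province.

16:45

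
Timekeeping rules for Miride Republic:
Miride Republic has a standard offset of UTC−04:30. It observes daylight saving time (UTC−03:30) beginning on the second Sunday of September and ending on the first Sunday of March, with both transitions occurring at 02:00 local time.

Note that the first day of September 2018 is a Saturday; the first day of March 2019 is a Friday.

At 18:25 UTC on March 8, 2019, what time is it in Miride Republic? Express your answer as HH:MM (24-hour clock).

1 September 2018 is a Saturday, so the first Sunday is September 2 and the second is September 9.
1 March 2019 is a Friday, so the first Sunday is March 3.
At the standard offset (UTC−04:30), 18:25 UTC − 4h30m = 13:55 Miride Republic standard time.
The standard-time date in Miride Republic, March 8, 2019, does not fall between 9 September 2018 and 3 March 2019, so daylight saving is not in effect and Miride Republic is at UTC−04:30.
18:25 UTC − 4h30m = 13:55 local.

13:55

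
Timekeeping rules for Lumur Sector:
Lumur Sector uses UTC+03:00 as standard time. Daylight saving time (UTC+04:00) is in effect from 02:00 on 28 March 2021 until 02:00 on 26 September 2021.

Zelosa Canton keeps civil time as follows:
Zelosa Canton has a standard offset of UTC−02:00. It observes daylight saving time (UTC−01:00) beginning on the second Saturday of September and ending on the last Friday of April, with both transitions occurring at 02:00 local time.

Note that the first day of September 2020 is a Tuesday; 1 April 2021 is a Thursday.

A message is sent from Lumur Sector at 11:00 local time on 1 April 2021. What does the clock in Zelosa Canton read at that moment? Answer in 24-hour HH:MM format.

1 April 2021 lies within the daylight-saving period (28 March – 26 September), so Lumur Sector is on daylight time, UTC+04:00.
11:00 Lumur Sector − 4h = 07:00 UTC.
1 September 2020 is a Tuesday, so the first Saturday is September 5 and the second is September 12.
1 April 2021 is a Thursday, so Fridays fall on 2, 9, 16, 23, 30; the last is April 30.
At the standard offset (UTC−02:00), 07:00 UTC − 2h = 05:00 Zelosa Canton standard time.
The standard-time date in Zelosa Canton, 1 April 2021, lies within the daylight-saving period (12 September 2020 – 30 April 2021), so Zelosa Canton is on daylight time, UTC−01:00.
07:00 UTC − 1h = 06:00 Zelosa Canton.

06:00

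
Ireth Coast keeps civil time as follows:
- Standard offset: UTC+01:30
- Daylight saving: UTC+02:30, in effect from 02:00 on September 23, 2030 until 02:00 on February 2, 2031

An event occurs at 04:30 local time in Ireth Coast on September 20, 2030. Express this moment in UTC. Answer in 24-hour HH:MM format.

03:00

September 20, 2030 does not fall between 23 September 2030 and 2 February 2031, so daylight saving is not in effect and Ireth Coast is at UTC+01:30.
04:30 local − 1h30m = 03:00 UTC.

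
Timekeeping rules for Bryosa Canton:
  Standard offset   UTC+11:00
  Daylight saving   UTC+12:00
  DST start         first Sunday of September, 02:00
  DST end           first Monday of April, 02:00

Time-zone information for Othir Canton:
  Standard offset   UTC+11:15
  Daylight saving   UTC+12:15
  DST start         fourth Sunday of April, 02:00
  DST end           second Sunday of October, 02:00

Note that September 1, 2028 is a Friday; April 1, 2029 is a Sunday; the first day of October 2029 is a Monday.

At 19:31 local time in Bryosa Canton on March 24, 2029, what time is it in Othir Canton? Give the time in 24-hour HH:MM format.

1 September 2028 is a Friday, so the first Sunday is September 3.
1 April 2029 is a Sunday, so the first Monday is April 2.
Daylight saving runs 3 September 2028 – 2 April 2029; March 24, 2029 is inside that window, so Bryosa Canton is at UTC+12:00.
19:31 Bryosa Canton − 12h = 07:31 UTC.
1 April 2029 is a Sunday, so the first Sunday is April 1 and the fourth is April 22.
1 October 2029 is a Monday, so the first Sunday is October 7 and the second is October 14.
At the standard offset (UTC+11:15), 07:31 UTC + 11h15m = 18:46 Othir Canton standard time.
The standard-time date in Othir Canton, March 24, 2029, is outside the daylight-saving period (22 April – 14 October), so Othir Canton is on standard time, UTC+11:15.
07:31 UTC + 11h15m = 18:46 Othir Canton.

18:46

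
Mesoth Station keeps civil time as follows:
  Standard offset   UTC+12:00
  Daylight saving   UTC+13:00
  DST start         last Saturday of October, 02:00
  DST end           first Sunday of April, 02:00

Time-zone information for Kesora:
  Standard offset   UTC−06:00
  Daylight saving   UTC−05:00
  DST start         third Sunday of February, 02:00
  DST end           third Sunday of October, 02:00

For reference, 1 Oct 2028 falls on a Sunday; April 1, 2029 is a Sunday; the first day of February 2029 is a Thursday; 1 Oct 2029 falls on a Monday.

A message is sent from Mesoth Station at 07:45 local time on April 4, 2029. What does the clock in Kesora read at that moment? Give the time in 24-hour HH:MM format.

14:45

1 October 2028 is a Sunday, so Saturdays fall on 7, 14, 21, 28; the last is October 28.
1 April 2029 is a Sunday, so the first Sunday is April 1.
April 4, 2029 is outside the daylight-saving period (28 October 2028 – 1 April 2029), so Mesoth Station is on standard time, UTC+12:00.
07:45 Mesoth Station − 12h = 19:45 UTC (rolling into the previous day, 3 April 2029).
1 February 2029 is a Thursday, so the first Sunday is February 4 and the third is February 18.
1 October 2029 is a Monday, so the first Sunday is October 7 and the third is October 21.
At the standard offset (UTC−06:00), 19:45 UTC − 6h = 13:45 Kesora standard time.
The standard-time date in Kesora, April 3, 2029, falls between 18 February and 21 October, so daylight saving is in effect and Kesora is at UTC−05:00.
19:45 UTC − 5h = 14:45 Kesora.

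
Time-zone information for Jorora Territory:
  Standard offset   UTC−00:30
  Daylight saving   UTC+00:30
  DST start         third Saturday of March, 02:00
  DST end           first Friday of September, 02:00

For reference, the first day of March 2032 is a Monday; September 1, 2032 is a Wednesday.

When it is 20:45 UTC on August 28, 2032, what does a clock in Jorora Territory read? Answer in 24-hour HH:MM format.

1 March 2032 is a Monday, so the first Saturday is March 6 and the third is March 20.
1 September 2032 is a Wednesday, so the first Friday is September 3.
At the standard offset (UTC−00:30), 20:45 UTC − 0h30m = 20:15 Jorora Territory standard time.
Daylight saving runs 20 March – 3 September; the standard-time date in Jorora Territory, August 28, 2032, is inside that window, so Jorora Territory is at UTC+00:30.
20:45 UTC + 0h30m = 21:15 local.

21:15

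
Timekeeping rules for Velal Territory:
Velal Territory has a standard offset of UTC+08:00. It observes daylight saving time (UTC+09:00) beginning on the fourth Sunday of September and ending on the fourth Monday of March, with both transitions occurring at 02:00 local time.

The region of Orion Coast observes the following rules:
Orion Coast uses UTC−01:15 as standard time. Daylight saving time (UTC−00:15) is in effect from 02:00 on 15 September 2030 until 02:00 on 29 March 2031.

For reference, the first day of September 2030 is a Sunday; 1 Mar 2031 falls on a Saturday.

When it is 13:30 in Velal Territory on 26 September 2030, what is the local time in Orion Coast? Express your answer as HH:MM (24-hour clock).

1 September 2030 is a Sunday, so the first Sunday is September 1 and the fourth is September 22.
1 March 2031 is a Saturday, so the first Monday is March 3 and the fourth is March 24.
26 September 2030 falls between 22 September 2030 and 24 March 2031, so daylight saving is in effect and Velal Territory is at UTC+09:00.
13:30 Velal Territory − 9h = 04:30 UTC.
At the standard offset (UTC−01:15), 04:30 UTC − 1h15m = 03:15 Orion Coast standard time.
Daylight saving runs 15 September 2030 – 29 March 2031; the standard-time date in Orion Coast, 26 September 2030, is inside that window, so Orion Coast is at UTC−00:15.
04:30 UTC − 0h15m = 04:15 Orion Coast.

04:15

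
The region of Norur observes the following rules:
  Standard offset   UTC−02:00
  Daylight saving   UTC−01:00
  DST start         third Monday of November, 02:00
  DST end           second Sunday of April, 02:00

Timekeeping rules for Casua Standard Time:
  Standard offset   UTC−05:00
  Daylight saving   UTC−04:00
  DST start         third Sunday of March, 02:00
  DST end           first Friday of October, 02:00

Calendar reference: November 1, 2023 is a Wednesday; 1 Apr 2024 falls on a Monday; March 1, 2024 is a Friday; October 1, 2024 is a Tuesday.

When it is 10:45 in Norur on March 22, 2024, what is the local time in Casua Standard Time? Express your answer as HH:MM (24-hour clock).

07:45

1 November 2023 is a Wednesday, so the first Monday is November 6 and the third is November 20.
1 April 2024 is a Monday, so the first Sunday is April 7 and the second is April 14.
March 22, 2024 falls between 20 November 2023 and 14 April 2024, so daylight saving is in effect and Norur is at UTC−01:00.
10:45 Norur + 1h = 11:45 UTC.
1 March 2024 is a Friday, so the first Sunday is March 3 and the third is March 17.
1 October 2024 is a Tuesday, so the first Friday is October 4.
At the standard offset (UTC−05:00), 11:45 UTC − 5h = 06:45 Casua Standard Time standard time.
The standard-time date in Casua Standard Time, March 22, 2024, falls between 17 March and 4 October, so daylight saving is in effect and Casua Standard Time is at UTC−04:00.
11:45 UTC − 4h = 07:45 Casua Standard Time.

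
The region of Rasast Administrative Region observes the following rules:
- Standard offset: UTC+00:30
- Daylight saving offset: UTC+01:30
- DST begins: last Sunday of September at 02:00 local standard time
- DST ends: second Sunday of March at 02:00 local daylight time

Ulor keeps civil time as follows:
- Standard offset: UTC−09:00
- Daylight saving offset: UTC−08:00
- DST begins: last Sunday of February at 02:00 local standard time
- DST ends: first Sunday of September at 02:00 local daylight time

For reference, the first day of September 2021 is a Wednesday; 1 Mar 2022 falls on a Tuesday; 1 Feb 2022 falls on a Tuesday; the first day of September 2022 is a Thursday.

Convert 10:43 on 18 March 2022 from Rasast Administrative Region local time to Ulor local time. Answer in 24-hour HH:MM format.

02:13

1 September 2021 is a Wednesday, so Sundays fall on 5, 12, 19, 26; the last is September 26.
1 March 2022 is a Tuesday, so the first Sunday is March 6 and the second is March 13.
Daylight saving runs 26 September 2021 – 13 March 2022; 18 March 2022 is outside that window, so Rasast Administrative Region is on standard time at UTC+00:30.
10:43 Rasast Administrative Region − 0h30m = 10:13 UTC.
1 February 2022 is a Tuesday, so Sundays fall on 6, 13, 20, 27; the last is February 27.
1 September 2022 is a Thursday, so the first Sunday is September 4.
At the standard offset (UTC−09:00), 10:13 UTC − 9h = 01:13 Ulor standard time.
Daylight saving runs 27 February – 4 September; the standard-time date in Ulor, 18 March 2022, is inside that window, so Ulor is at UTC−08:00.
10:13 UTC − 8h = 02:13 Ulor.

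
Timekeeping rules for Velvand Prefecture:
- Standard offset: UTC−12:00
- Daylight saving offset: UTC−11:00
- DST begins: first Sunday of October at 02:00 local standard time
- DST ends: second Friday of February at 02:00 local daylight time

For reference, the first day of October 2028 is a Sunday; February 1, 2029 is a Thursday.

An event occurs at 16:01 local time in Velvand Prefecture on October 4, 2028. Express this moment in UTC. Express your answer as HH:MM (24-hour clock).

03:01

1 October 2028 is a Sunday, so the first Sunday is October 1.
1 February 2029 is a Thursday, so the first Friday is February 2 and the second is February 9.
Daylight saving runs 1 October 2028 – 9 February 2029; October 4, 2028 is inside that window, so Velvand Prefecture is at UTC−11:00.
16:01 local + 11h = 03:01 UTC (rolling into the next day, 5 October 2028).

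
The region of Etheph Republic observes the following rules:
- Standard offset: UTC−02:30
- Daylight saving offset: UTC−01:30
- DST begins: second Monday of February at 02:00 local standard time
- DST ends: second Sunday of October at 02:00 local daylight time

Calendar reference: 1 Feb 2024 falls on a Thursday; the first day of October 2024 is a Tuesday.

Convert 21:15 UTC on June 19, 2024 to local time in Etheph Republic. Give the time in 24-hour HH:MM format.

1 February 2024 is a Thursday, so the first Monday is February 5 and the second is February 12.
1 October 2024 is a Tuesday, so the first Sunday is October 6 and the second is October 13.
At the standard offset (UTC−02:30), 21:15 UTC − 2h30m = 18:45 Etheph Republic standard time.
The standard-time date in Etheph Republic, June 19, 2024, falls between 12 February and 13 October, so daylight saving is in effect and Etheph Republic is at UTC−01:30.
21:15 UTC − 1h30m = 19:45 local.

19:45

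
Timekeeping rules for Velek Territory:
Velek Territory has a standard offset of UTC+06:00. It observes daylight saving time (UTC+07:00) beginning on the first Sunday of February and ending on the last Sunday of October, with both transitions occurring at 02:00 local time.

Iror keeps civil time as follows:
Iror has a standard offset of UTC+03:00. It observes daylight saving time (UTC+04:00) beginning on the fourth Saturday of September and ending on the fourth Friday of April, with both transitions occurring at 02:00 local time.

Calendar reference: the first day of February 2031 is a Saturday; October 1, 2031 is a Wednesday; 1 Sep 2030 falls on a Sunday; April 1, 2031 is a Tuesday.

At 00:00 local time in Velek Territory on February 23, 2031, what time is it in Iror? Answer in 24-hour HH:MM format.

1 February 2031 is a Saturday, so the first Sunday is February 2.
1 October 2031 is a Wednesday, so Sundays fall on 5, 12, 19, 26; the last is October 26.
February 23, 2031 lies within the daylight-saving period (2 February – 26 October), so Velek Territory is on daylight time, UTC+07:00.
00:00 Velek Territory − 7h = 17:00 UTC (rolling into the previous day, 22 February 2031).
1 September 2030 is a Sunday, so the first Saturday is September 7 and the fourth is September 28.
1 April 2031 is a Tuesday, so the first Friday is April 4 and the fourth is April 25.
At the standard offset (UTC+03:00), 17:00 UTC + 3h = 20:00 Iror standard time.
The standard-time date in Iror, February 22, 2031, lies within the daylight-saving period (28 September 2030 – 25 April 2031), so Iror is on daylight time, UTC+04:00.
17:00 UTC + 4h = 21:00 Iror.

21:00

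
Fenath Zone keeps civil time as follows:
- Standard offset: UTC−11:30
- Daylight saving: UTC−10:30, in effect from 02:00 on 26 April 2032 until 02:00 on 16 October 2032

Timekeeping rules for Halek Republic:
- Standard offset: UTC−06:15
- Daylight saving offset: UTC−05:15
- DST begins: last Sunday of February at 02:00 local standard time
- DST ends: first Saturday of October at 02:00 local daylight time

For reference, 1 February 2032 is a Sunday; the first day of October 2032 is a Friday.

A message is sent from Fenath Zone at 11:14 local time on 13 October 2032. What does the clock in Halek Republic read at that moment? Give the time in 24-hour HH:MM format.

15:29

Daylight saving runs 26 April – 16 October; 13 October 2032 is inside that window, so Fenath Zone is at UTC−10:30.
11:14 Fenath Zone + 10h30m = 21:44 UTC.
1 February 2032 is a Sunday, so Sundays fall on 1, 8, 15, 22, 29; the last is February 29.
1 October 2032 is a Friday, so the first Saturday is October 2.
At the standard offset (UTC−06:15), 21:44 UTC − 6h15m = 15:29 Halek Republic standard time.
The standard-time date in Halek Republic, 13 October 2032, is outside the daylight-saving period (29 February – 2 October), so Halek Republic is on standard time, UTC−06:15.
21:44 UTC − 6h15m = 15:29 Halek Republic.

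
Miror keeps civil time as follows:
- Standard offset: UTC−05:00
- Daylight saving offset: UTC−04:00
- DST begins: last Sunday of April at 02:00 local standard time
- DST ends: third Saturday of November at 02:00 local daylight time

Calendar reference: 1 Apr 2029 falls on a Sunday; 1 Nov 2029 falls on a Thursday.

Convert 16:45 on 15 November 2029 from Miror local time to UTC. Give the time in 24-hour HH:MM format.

20:45

1 April 2029 is a Sunday, so Sundays fall on 1, 8, 15, 22, 29; the last is April 29.
1 November 2029 is a Thursday, so the first Saturday is November 3 and the third is November 17.
15 November 2029 falls between 29 April and 17 November, so daylight saving is in effect and Miror is at UTC−04:00.
16:45 local + 4h = 20:45 UTC.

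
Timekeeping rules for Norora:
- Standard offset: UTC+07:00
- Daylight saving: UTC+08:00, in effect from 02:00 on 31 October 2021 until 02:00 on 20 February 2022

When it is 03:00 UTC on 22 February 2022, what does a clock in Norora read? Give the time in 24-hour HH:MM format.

10:00

At the standard offset (UTC+07:00), 03:00 UTC + 7h = 10:00 Norora standard time.
Daylight saving runs 31 October 2021 – 20 February 2022; the standard-time date in Norora, 22 February 2022, is outside that window, so Norora is on standard time at UTC+07:00.
03:00 UTC + 7h = 10:00 local.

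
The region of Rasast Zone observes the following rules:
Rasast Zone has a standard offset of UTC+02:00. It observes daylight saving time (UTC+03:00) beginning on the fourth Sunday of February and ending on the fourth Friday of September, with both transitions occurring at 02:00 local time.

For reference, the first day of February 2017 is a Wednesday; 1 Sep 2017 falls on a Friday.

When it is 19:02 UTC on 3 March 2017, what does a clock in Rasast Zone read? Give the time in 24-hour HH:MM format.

22:02

1 February 2017 is a Wednesday, so the first Sunday is February 5 and the fourth is February 26.
1 September 2017 is a Friday, so the first Friday is September 1 and the fourth is September 22.
At the standard offset (UTC+02:00), 19:02 UTC + 2h = 21:02 Rasast Zone standard time.
The standard-time date in Rasast Zone, 3 March 2017, lies within the daylight-saving period (26 February – 22 September), so Rasast Zone is on daylight time, UTC+03:00.
19:02 UTC + 3h = 22:02 local.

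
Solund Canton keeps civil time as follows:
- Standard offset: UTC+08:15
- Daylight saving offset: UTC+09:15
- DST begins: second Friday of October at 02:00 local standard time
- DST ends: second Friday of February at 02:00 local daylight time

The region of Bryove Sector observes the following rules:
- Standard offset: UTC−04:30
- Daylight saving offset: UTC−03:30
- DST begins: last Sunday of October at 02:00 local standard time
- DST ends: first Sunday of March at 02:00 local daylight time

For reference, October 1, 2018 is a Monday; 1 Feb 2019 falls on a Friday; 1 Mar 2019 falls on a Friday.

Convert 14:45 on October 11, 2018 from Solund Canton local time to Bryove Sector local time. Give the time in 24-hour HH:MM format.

1 October 2018 is a Monday, so the first Friday is October 5 and the second is October 12.
1 February 2019 is a Friday, so the first Friday is February 1 and the second is February 8.
October 11, 2018 does not fall between 12 October 2018 and 8 February 2019, so daylight saving is not in effect and Solund Canton is at UTC+08:15.
14:45 Solund Canton − 8h15m = 06:30 UTC.
1 October 2018 is a Monday, so Sundays fall on 7, 14, 21, 28; the last is October 28.
1 March 2019 is a Friday, so the first Sunday is March 3.
At the standard offset (UTC−04:30), 06:30 UTC − 4h30m = 02:00 Bryove Sector standard time.
The standard-time date in Bryove Sector, October 11, 2018, does not fall between 28 October 2018 and 3 March 2019, so daylight saving is not in effect and Bryove Sector is at UTC−04:30.
06:30 UTC − 4h30m = 02:00 Bryove Sector.

02:00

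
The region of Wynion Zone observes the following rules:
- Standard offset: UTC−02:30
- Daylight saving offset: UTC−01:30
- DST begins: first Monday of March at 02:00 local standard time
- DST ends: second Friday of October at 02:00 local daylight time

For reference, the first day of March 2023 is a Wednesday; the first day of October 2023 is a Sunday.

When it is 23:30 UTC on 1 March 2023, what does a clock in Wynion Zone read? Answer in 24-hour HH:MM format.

1 March 2023 is a Wednesday, so the first Monday is March 6.
1 October 2023 is a Sunday, so the first Friday is October 6 and the second is October 13.
At the standard offset (UTC−02:30), 23:30 UTC − 2h30m = 21:00 Wynion Zone standard time.
The standard-time date in Wynion Zone, 1 March 2023, does not fall between 6 March and 13 October, so daylight saving is not in effect and Wynion Zone is at UTC−02:30.
23:30 UTC − 2h30m = 21:00 local.

21:00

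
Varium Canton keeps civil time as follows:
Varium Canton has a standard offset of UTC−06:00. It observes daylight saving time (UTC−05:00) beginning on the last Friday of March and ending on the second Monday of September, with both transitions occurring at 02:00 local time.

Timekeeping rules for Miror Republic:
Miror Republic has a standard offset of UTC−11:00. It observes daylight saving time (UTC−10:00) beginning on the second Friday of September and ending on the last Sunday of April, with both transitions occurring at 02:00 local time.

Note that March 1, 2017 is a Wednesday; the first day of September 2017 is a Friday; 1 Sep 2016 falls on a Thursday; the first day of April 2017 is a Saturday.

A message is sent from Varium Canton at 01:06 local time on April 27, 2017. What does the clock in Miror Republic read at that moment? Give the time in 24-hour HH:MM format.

1 March 2017 is a Wednesday, so Fridays fall on 3, 10, 17, 24, 31; the last is March 31.
1 September 2017 is a Friday, so the first Monday is September 4 and the second is September 11.
April 27, 2017 lies within the daylight-saving period (31 March – 11 September), so Varium Canton is on daylight time, UTC−05:00.
01:06 Varium Canton + 5h = 06:06 UTC.
1 September 2016 is a Thursday, so the first Friday is September 2 and the second is September 9.
1 April 2017 is a Saturday, so Sundays fall on 2, 9, 16, 23, 30; the last is April 30.
At the standard offset (UTC−11:00), 06:06 UTC − 11h = 19:06 Miror Republic standard time (rolling into the previous day, 26 April 2017).
The standard-time date in Miror Republic, April 26, 2017, falls between 9 September 2016 and 30 April 2017, so daylight saving is in effect and Miror Republic is at UTC−10:00.
06:06 UTC − 10h = 20:06 Miror Republic (rolling into the previous day, 26 April 2017).

20:06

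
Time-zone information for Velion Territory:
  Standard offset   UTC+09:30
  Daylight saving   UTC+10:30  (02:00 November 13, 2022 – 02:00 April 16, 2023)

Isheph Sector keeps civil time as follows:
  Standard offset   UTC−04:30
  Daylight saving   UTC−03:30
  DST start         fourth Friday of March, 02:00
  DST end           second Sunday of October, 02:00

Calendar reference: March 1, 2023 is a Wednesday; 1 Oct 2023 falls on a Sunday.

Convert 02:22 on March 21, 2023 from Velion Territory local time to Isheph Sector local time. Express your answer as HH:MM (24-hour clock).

Daylight saving runs 13 November 2022 – 16 April 2023; March 21, 2023 is inside that window, so Velion Territory is at UTC+10:30.
02:22 Velion Territory − 10h30m = 15:52 UTC (rolling into the previous day, 20 March 2023).
1 March 2023 is a Wednesday, so the first Friday is March 3 and the fourth is March 24.
1 October 2023 is a Sunday, so the first Sunday is October 1 and the second is October 8.
At the standard offset (UTC−04:30), 15:52 UTC − 4h30m = 11:22 Isheph Sector standard time.
Daylight saving runs 24 March – 8 October; the standard-time date in Isheph Sector, March 20, 2023, is outside that window, so Isheph Sector is on standard time at UTC−04:30.
15:52 UTC − 4h30m = 11:22 Isheph Sector.

11:22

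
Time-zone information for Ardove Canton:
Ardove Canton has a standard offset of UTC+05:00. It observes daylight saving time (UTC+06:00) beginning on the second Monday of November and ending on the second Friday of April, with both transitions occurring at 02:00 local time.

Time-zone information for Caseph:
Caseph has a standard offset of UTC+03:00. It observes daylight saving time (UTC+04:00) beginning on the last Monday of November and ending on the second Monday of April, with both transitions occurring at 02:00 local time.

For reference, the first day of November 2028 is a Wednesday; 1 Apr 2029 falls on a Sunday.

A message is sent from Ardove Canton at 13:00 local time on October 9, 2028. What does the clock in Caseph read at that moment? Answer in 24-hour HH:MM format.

1 November 2028 is a Wednesday, so the first Monday is November 6 and the second is November 13.
1 April 2029 is a Sunday, so the first Friday is April 6 and the second is April 13.
October 9, 2028 does not fall between 13 November 2028 and 13 April 2029, so daylight saving is not in effect and Ardove Canton is at UTC+05:00.
13:00 Ardove Canton − 5h = 08:00 UTC.
1 November 2028 is a Wednesday, so Mondays fall on 6, 13, 20, 27; the last is November 27.
1 April 2029 is a Sunday, so the first Monday is April 2 and the second is April 9.
At the standard offset (UTC+03:00), 08:00 UTC + 3h = 11:00 Caseph standard time.
The standard-time date in Caseph, October 9, 2028, does not fall between 27 November 2028 and 9 April 2029, so daylight saving is not in effect and Caseph is at UTC+03:00.
08:00 UTC + 3h = 11:00 Caseph.

11:00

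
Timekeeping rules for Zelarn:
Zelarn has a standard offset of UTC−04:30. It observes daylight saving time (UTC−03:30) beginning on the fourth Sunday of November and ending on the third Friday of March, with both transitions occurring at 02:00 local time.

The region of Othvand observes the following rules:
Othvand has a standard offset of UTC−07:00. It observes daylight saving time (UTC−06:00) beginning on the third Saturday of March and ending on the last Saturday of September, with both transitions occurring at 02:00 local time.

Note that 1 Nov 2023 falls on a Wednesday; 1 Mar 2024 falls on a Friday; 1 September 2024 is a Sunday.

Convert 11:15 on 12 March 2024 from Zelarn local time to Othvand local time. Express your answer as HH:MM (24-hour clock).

1 November 2023 is a Wednesday, so the first Sunday is November 5 and the fourth is November 26.
1 March 2024 is a Friday, so the first Friday is March 1 and the third is March 15.
12 March 2024 falls between 26 November 2023 and 15 March 2024, so daylight saving is in effect and Zelarn is at UTC−03:30.
11:15 Zelarn + 3h30m = 14:45 UTC.
1 March 2024 is a Friday, so the first Saturday is March 2 and the third is March 16.
1 September 2024 is a Sunday, so Saturdays fall on 7, 14, 21, 28; the last is September 28.
At the standard offset (UTC−07:00), 14:45 UTC − 7h = 07:45 Othvand standard time.
Daylight saving runs 16 March – 28 September; the standard-time date in Othvand, 12 March 2024, is outside that window, so Othvand is on standard time at UTC−07:00.
14:45 UTC − 7h = 07:45 Othvand.

07:45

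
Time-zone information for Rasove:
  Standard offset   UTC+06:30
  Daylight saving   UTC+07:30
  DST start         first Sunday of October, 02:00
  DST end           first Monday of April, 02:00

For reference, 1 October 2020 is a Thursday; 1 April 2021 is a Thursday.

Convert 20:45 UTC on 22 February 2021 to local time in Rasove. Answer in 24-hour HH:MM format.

04:15

1 October 2020 is a Thursday, so the first Sunday is October 4.
1 April 2021 is a Thursday, so the first Monday is April 5.
At the standard offset (UTC+06:30), 20:45 UTC + 6h30m = 03:15 Rasove standard time (rolling into the next day, 23 February 2021).
Daylight saving runs 4 October 2020 – 5 April 2021; the standard-time date in Rasove, 23 February 2021, is inside that window, so Rasove is at UTC+07:30.
20:45 UTC + 7h30m = 04:15 local (rolling into the next day, 23 February 2021).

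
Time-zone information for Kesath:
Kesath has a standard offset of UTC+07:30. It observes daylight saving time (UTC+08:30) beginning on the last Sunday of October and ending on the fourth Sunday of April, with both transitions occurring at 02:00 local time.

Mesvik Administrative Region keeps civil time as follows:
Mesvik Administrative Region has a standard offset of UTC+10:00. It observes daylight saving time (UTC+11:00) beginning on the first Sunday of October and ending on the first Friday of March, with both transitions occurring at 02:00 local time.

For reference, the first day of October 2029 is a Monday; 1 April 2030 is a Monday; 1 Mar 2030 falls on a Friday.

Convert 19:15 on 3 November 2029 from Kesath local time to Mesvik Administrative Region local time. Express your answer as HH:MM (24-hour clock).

21:45

1 October 2029 is a Monday, so Sundays fall on 7, 14, 21, 28; the last is October 28.
1 April 2030 is a Monday, so the first Sunday is April 7 and the fourth is April 28.
3 November 2029 lies within the daylight-saving period (28 October 2029 – 28 April 2030), so Kesath is on daylight time, UTC+08:30.
19:15 Kesath − 8h30m = 10:45 UTC.
1 October 2029 is a Monday, so the first Sunday is October 7.
1 March 2030 is a Friday, so the first Friday is March 1.
At the standard offset (UTC+10:00), 10:45 UTC + 10h = 20:45 Mesvik Administrative Region standard time.
The standard-time date in Mesvik Administrative Region, 3 November 2029, lies within the daylight-saving period (7 October 2029 – 1 March 2030), so Mesvik Administrative Region is on daylight time, UTC+11:00.
10:45 UTC + 11h = 21:45 Mesvik Administrative Region.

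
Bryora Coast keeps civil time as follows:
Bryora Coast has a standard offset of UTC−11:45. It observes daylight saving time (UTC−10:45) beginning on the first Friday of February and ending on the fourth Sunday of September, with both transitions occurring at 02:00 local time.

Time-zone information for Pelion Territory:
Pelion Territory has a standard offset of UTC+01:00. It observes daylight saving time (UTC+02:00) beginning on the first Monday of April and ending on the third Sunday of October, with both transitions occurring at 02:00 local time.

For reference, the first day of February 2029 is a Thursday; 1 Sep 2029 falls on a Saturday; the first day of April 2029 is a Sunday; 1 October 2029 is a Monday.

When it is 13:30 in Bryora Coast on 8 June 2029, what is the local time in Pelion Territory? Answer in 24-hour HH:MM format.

1 February 2029 is a Thursday, so the first Friday is February 2.
1 September 2029 is a Saturday, so the first Sunday is September 2 and the fourth is September 23.
Daylight saving runs 2 February – 23 September; 8 June 2029 is inside that window, so Bryora Coast is at UTC−10:45.
13:30 Bryora Coast + 10h45m = 00:15 UTC (rolling into the next day, 9 June 2029).
1 April 2029 is a Sunday, so the first Monday is April 2.
1 October 2029 is a Monday, so the first Sunday is October 7 and the third is October 21.
At the standard offset (UTC+01:00), 00:15 UTC + 1h = 01:15 Pelion Territory standard time.
The standard-time date in Pelion Territory, 9 June 2029, falls between 2 April and 21 October, so daylight saving is in effect and Pelion Territory is at UTC+02:00.
00:15 UTC + 2h = 02:15 Pelion Territory.

02:15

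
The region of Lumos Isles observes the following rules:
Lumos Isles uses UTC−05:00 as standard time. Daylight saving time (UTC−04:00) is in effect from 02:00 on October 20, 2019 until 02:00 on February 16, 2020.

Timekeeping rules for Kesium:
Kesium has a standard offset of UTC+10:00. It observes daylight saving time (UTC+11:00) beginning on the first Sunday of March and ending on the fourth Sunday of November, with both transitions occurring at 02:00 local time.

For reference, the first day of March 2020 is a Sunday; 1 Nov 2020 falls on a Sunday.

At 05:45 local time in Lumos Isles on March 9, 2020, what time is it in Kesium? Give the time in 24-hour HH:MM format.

March 9, 2020 is outside the daylight-saving period (20 October 2019 – 16 February 2020), so Lumos Isles is on standard time, UTC−05:00.
05:45 Lumos Isles + 5h = 10:45 UTC.
1 March 2020 is a Sunday, so the first Sunday is March 1.
1 November 2020 is a Sunday, so the first Sunday is November 1 and the fourth is November 22.
At the standard offset (UTC+10:00), 10:45 UTC + 10h = 20:45 Kesium standard time.
The standard-time date in Kesium, March 9, 2020, lies within the daylight-saving period (1 March – 22 November), so Kesium is on daylight time, UTC+11:00.
10:45 UTC + 11h = 21:45 Kesium.

21:45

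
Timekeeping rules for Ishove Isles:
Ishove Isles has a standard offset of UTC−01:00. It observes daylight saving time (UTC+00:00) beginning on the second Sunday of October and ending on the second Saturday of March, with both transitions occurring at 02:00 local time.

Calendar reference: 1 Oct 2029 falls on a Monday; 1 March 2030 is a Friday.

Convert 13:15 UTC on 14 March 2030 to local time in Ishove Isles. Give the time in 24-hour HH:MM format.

12:15

1 October 2029 is a Monday, so the first Sunday is October 7 and the second is October 14.
1 March 2030 is a Friday, so the first Saturday is March 2 and the second is March 9.
At the standard offset (UTC−01:00), 13:15 UTC − 1h = 12:15 Ishove Isles standard time.
The standard-time date in Ishove Isles, 14 March 2030, is outside the daylight-saving period (14 October 2029 – 9 March 2030), so Ishove Isles is on standard time, UTC−01:00.
13:15 UTC − 1h = 12:15 local.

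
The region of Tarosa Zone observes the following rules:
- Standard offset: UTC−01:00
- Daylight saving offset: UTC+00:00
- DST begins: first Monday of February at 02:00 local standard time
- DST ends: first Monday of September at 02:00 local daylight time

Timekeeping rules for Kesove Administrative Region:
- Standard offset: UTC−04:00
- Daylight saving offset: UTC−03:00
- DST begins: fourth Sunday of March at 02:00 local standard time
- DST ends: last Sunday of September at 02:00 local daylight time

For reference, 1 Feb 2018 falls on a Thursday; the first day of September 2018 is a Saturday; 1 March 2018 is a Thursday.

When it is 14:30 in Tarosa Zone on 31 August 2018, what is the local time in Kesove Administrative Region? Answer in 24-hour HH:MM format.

1 February 2018 is a Thursday, so the first Monday is February 5.
1 September 2018 is a Saturday, so the first Monday is September 3.
Daylight saving runs 5 February – 3 September; 31 August 2018 is inside that window, so Tarosa Zone is at UTC+00:00.
14:30 Tarosa Zone − 0h = 14:30 UTC.
1 March 2018 is a Thursday, so the first Sunday is March 4 and the fourth is March 25.
1 September 2018 is a Saturday, so Sundays fall on 2, 9, 16, 23, 30; the last is September 30.
At the standard offset (UTC−04:00), 14:30 UTC − 4h = 10:30 Kesove Administrative Region standard time.
Daylight saving runs 25 March – 30 September; the standard-time date in Kesove Administrative Region, 31 August 2018, is inside that window, so Kesove Administrative Region is at UTC−03:00.
14:30 UTC − 3h = 11:30 Kesove Administrative Region.

11:30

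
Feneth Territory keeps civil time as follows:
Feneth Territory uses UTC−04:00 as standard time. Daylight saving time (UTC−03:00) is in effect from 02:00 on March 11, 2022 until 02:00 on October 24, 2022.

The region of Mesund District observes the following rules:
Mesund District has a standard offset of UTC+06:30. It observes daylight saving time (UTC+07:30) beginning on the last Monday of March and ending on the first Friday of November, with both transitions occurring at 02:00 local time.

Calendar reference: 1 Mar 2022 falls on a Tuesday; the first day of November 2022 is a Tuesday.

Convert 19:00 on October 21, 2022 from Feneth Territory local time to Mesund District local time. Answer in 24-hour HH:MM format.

October 21, 2022 lies within the daylight-saving period (11 March – 24 October), so Feneth Territory is on daylight time, UTC−03:00.
19:00 Feneth Territory + 3h = 22:00 UTC.
1 March 2022 is a Tuesday, so Mondays fall on 7, 14, 21, 28; the last is March 28.
1 November 2022 is a Tuesday, so the first Friday is November 4.
At the standard offset (UTC+06:30), 22:00 UTC + 6h30m = 04:30 Mesund District standard time (rolling into the next day, 22 October 2022).
Daylight saving runs 28 March – 4 November; the standard-time date in Mesund District, October 22, 2022, is inside that window, so Mesund District is at UTC+07:30.
22:00 UTC + 7h30m = 05:30 Mesund District (rolling into the next day, 22 October 2022).

05:30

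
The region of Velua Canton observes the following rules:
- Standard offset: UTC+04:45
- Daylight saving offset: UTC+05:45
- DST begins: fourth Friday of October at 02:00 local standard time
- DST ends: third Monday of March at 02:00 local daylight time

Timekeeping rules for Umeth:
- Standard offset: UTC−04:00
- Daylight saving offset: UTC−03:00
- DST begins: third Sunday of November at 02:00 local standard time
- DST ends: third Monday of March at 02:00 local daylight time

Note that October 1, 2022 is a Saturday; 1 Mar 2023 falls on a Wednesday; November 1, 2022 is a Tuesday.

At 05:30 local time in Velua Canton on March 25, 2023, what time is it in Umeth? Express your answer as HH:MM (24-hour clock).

1 October 2022 is a Saturday, so the first Friday is October 7 and the fourth is October 28.
1 March 2023 is a Wednesday, so the first Monday is March 6 and the third is March 20.
March 25, 2023 is outside the daylight-saving period (28 October 2022 – 20 March 2023), so Velua Canton is on standard time, UTC+04:45.
05:30 Velua Canton − 4h45m = 00:45 UTC.
1 November 2022 is a Tuesday, so the first Sunday is November 6 and the third is November 20.
1 March 2023 is a Wednesday, so the first Monday is March 6 and the third is March 20.
At the standard offset (UTC−04:00), 00:45 UTC − 4h = 20:45 Umeth standard time (rolling into the previous day, 24 March 2023).
The standard-time date in Umeth, March 24, 2023, is outside the daylight-saving period (20 November 2022 – 20 March 2023), so Umeth is on standard time, UTC−04:00.
00:45 UTC − 4h = 20:45 Umeth (rolling into the previous day, 24 March 2023).

20:45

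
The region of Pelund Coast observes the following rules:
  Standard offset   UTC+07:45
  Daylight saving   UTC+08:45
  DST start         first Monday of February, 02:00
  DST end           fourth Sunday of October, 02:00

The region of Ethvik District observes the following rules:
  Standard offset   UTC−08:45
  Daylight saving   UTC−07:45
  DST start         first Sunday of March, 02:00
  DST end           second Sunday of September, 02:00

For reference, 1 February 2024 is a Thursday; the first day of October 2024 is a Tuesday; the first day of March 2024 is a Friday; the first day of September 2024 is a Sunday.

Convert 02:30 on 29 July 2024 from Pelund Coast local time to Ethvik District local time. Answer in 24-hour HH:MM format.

1 February 2024 is a Thursday, so the first Monday is February 5.
1 October 2024 is a Tuesday, so the first Sunday is October 6 and the fourth is October 27.
29 July 2024 lies within the daylight-saving period (5 February – 27 October), so Pelund Coast is on daylight time, UTC+08:45.
02:30 Pelund Coast − 8h45m = 17:45 UTC (rolling into the previous day, 28 July 2024).
1 March 2024 is a Friday, so the first Sunday is March 3.
1 September 2024 is a Sunday, so the first Sunday is September 1 and the second is September 8.
At the standard offset (UTC−08:45), 17:45 UTC − 8h45m = 09:00 Ethvik District standard time.
Daylight saving runs 3 March – 8 September; the standard-time date in Ethvik District, 28 July 2024, is inside that window, so Ethvik District is at UTC−07:45.
17:45 UTC − 7h45m = 10:00 Ethvik District.

10:00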